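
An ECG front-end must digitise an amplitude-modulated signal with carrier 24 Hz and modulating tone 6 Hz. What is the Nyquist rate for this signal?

60 Hz

AM sidebands sit at fc ± fm = 18 Hz and 30 Hz.
Highest-frequency component: 30 Hz.
Nyquist rate = 2 × 30 Hz = 60 Hz.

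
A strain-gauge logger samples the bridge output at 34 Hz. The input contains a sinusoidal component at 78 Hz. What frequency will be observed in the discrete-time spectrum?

10 Hz

78 Hz mod fs = 10 Hz.
10 Hz ≤ fs/2 = 17 Hz, appears at 10 Hz.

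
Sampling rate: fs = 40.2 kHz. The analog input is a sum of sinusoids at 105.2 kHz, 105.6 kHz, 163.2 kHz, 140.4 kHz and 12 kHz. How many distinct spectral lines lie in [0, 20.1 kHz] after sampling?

fs/2 = 20.1 kHz.
105.2 kHz mod fs = 24.8 kHz.
24.8 kHz > fs/2 = 20.1 kHz, folds to fs − 24.8 kHz = 15.4 kHz.
105.6 kHz mod fs = 25.2 kHz.
25.2 kHz > fs/2 = 20.1 kHz, folds to fs − 25.2 kHz = 15 kHz.
163.2 kHz mod fs = 2.4 kHz.
2.4 kHz ≤ fs/2 = 20.1 kHz, appears at 2.4 kHz.
140.4 kHz mod fs = 19.8 kHz.
19.8 kHz ≤ fs/2 = 20.1 kHz, appears at 19.8 kHz.
12 kHz ≤ fs/2 = 20.1 kHz, passes unchanged.
Distinct values: {2.4 kHz, 12 kHz, 15 kHz, 15.4 kHz, 19.8 kHz} → 5.

5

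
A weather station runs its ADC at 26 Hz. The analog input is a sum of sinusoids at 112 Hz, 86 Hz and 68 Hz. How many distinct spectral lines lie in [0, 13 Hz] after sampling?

2

fs/2 = 13 Hz.
112 Hz mod fs = 8 Hz.
8 Hz ≤ fs/2 = 13 Hz, appears at 8 Hz.
86 Hz mod fs = 8 Hz.
8 Hz ≤ fs/2 = 13 Hz, appears at 8 Hz.
68 Hz mod fs = 16 Hz.
16 Hz > fs/2 = 13 Hz, folds to fs − 16 Hz = 10 Hz.
Distinct values: {8 Hz, 10 Hz} → 2.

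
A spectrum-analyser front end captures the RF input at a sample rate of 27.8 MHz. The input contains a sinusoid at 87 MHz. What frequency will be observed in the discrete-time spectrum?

3.6 MHz

87 MHz mod fs = 3.6 MHz.
3.6 MHz ≤ fs/2 = 13.9 MHz, appears at 3.6 MHz.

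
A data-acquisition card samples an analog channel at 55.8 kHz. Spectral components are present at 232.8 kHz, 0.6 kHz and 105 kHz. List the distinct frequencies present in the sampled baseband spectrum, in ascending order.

0.6 kHz, 6.6 kHz, 9.6 kHz

fs/2 = 27.9 kHz.
232.8 kHz mod fs = 9.6 kHz.
9.6 kHz ≤ fs/2 = 27.9 kHz, appears at 9.6 kHz.
0.6 kHz ≤ fs/2 = 27.9 kHz, passes unchanged.
105 kHz mod fs = 49.2 kHz.
49.2 kHz > fs/2 = 27.9 kHz, folds to fs − 49.2 kHz = 6.6 kHz.
Distinct values: {0.6 kHz, 6.6 kHz, 9.6 kHz}.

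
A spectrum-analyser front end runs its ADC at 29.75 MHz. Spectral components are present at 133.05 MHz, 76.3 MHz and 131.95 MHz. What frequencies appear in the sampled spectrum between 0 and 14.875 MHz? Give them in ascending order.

12.95 MHz, 14.05 MHz

fs/2 = 14.875 MHz.
133.05 MHz mod fs = 14.05 MHz.
14.05 MHz ≤ fs/2 = 14.875 MHz, appears at 14.05 MHz.
76.3 MHz mod fs = 16.8 MHz.
16.8 MHz > fs/2 = 14.875 MHz, folds to fs − 16.8 MHz = 12.95 MHz.
131.95 MHz mod fs = 12.95 MHz.
12.95 MHz ≤ fs/2 = 14.875 MHz, appears at 12.95 MHz.
Distinct values: {12.95 MHz, 14.05 MHz}.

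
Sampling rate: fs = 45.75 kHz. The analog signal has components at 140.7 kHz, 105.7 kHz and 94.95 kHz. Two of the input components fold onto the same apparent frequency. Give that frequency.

fs/2 = 22.875 kHz.
140.7 kHz mod fs = 3.45 kHz.
3.45 kHz ≤ fs/2 = 22.875 kHz, appears at 3.45 kHz.
105.7 kHz mod fs = 14.2 kHz.
14.2 kHz ≤ fs/2 = 22.875 kHz, appears at 14.2 kHz.
94.95 kHz mod fs = 3.45 kHz.
3.45 kHz ≤ fs/2 = 22.875 kHz, appears at 3.45 kHz.
94.95 kHz and 140.7 kHz both map to 3.45 kHz.

3.45 kHz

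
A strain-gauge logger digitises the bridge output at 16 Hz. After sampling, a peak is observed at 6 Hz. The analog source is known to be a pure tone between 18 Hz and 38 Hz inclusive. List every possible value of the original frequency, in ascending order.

Frequencies that alias to 6 Hz are k·fs ± 6 Hz for integer k ≥ 0.
k=0: 6 Hz.
k=1: 10 Hz, 22 Hz.
k=2: 26 Hz, 38 Hz.
k=3: 42 Hz, 54 Hz.
Within [18 Hz, 38 Hz]: 22 Hz, 26 Hz, 38 Hz.

22 Hz, 26 Hz, 38 Hz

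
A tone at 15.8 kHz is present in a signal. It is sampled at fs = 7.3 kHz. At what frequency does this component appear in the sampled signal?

1.2 kHz

15.8 kHz mod fs = 1.2 kHz.
1.2 kHz ≤ fs/2 = 3.65 kHz, appears at 1.2 kHz.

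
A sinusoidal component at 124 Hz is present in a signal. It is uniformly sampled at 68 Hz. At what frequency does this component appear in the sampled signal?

124 Hz mod fs = 56 Hz.
56 Hz > fs/2 = 34 Hz, folds to fs − 56 Hz = 12 Hz.

12 Hz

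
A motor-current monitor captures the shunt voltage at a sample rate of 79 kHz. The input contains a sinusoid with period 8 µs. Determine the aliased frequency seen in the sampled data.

33 kHz

T = 8 µs → f = 1/T = 125 kHz.
125 kHz mod fs = 46 kHz.
46 kHz > fs/2 = 39.5 kHz, folds to fs − 46 kHz = 33 kHz.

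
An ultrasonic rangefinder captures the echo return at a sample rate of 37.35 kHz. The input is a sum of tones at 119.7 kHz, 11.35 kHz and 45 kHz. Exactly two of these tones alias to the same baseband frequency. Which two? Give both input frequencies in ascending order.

fs/2 = 18.675 kHz.
119.7 kHz mod fs = 7.65 kHz.
7.65 kHz ≤ fs/2 = 18.675 kHz, appears at 7.65 kHz.
11.35 kHz ≤ fs/2 = 18.675 kHz, passes unchanged.
45 kHz mod fs = 7.65 kHz.
7.65 kHz ≤ fs/2 = 18.675 kHz, appears at 7.65 kHz.
45 kHz and 119.7 kHz both map to 7.65 kHz.

45 kHz, 119.7 kHz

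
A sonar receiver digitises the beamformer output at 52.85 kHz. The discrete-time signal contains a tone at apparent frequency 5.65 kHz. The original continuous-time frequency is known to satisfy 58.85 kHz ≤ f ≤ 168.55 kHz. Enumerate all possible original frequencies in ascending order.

Frequencies that alias to 5.65 kHz are k·fs ± 5.65 kHz for integer k ≥ 0.
k=0: 5.65 kHz.
k=1: 47.2 kHz, 58.5 kHz.
k=2: 100.05 kHz, 111.35 kHz.
k=3: 152.9 kHz, 164.2 kHz.
k=4: 205.75 kHz, 217.05 kHz.
Within [58.85 kHz, 168.55 kHz]: 100.05 kHz, 111.35 kHz, 152.9 kHz, 164.2 kHz.

100.05 kHz, 111.35 kHz, 152.9 kHz, 164.2 kHz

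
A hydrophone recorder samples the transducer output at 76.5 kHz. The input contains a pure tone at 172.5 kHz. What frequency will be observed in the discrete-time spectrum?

172.5 kHz mod fs = 19.5 kHz.
19.5 kHz ≤ fs/2 = 38.25 kHz, appears at 19.5 kHz.

19.5 kHz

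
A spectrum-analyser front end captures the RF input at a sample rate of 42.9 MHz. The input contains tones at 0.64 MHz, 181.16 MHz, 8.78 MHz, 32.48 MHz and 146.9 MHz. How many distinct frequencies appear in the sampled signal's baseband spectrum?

fs/2 = 21.45 MHz.
0.64 MHz ≤ fs/2 = 21.45 MHz, passes unchanged.
181.16 MHz mod fs = 9.56 MHz.
9.56 MHz ≤ fs/2 = 21.45 MHz, appears at 9.56 MHz.
8.78 MHz ≤ fs/2 = 21.45 MHz, passes unchanged.
32.48 MHz > fs/2 = 21.45 MHz, folds to fs − 32.48 MHz = 10.42 MHz.
146.9 MHz mod fs = 18.2 MHz.
18.2 MHz ≤ fs/2 = 21.45 MHz, appears at 18.2 MHz.
Distinct values: {0.64 MHz, 8.78 MHz, 9.56 MHz, 10.42 MHz, 18.2 MHz} → 5.

5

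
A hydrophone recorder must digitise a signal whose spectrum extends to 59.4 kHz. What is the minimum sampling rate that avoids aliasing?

Nyquist rate = 2 × 59.4 kHz = 118.8 kHz.

118.8 kHz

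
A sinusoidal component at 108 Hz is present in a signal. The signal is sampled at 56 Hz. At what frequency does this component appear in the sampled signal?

108 Hz mod fs = 52 Hz.
52 Hz > fs/2 = 28 Hz, folds to fs − 52 Hz = 4 Hz.

4 Hz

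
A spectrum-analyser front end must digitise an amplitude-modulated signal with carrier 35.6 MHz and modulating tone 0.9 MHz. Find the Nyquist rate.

73 MHz

AM sidebands sit at fc ± fm = 34.7 MHz and 36.5 MHz.
Highest-frequency component: 36.5 MHz.
Nyquist rate = 2 × 36.5 MHz = 73 MHz.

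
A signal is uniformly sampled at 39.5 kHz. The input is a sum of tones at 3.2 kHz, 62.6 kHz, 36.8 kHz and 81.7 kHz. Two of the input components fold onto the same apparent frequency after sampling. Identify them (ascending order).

fs/2 = 19.75 kHz.
3.2 kHz ≤ fs/2 = 19.75 kHz, passes unchanged.
62.6 kHz mod fs = 23.1 kHz.
23.1 kHz > fs/2 = 19.75 kHz, folds to fs − 23.1 kHz = 16.4 kHz.
36.8 kHz > fs/2 = 19.75 kHz, folds to fs − 36.8 kHz = 2.7 kHz.
81.7 kHz mod fs = 2.7 kHz.
2.7 kHz ≤ fs/2 = 19.75 kHz, appears at 2.7 kHz.
36.8 kHz and 81.7 kHz both map to 2.7 kHz.

36.8 kHz, 81.7 kHz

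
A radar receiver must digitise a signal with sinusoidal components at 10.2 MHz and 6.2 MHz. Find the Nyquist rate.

Highest-frequency component: 10.2 MHz.
Nyquist rate = 2 × 10.2 MHz = 20.4 MHz.

20.4 MHz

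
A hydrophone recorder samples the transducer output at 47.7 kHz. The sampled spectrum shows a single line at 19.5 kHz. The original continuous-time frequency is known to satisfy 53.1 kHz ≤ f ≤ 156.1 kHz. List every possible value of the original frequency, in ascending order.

67.2 kHz, 75.9 kHz, 114.9 kHz, 123.6 kHz

Frequencies that alias to 19.5 kHz are k·fs ± 19.5 kHz for integer k ≥ 0.
k=0: 19.5 kHz.
k=1: 28.2 kHz, 67.2 kHz.
k=2: 75.9 kHz, 114.9 kHz.
k=3: 123.6 kHz, 162.6 kHz.
k=4: 171.3 kHz, 210.3 kHz.
Within [53.1 kHz, 156.1 kHz]: 67.2 kHz, 75.9 kHz, 114.9 kHz, 123.6 kHz.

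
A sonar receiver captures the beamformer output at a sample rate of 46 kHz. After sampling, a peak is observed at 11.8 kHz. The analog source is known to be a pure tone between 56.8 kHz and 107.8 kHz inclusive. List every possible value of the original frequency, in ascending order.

57.8 kHz, 80.2 kHz, 103.8 kHz

Frequencies that alias to 11.8 kHz are k·fs ± 11.8 kHz for integer k ≥ 0.
k=0: 11.8 kHz.
k=1: 34.2 kHz, 57.8 kHz.
k=2: 80.2 kHz, 103.8 kHz.
k=3: 126.2 kHz, 149.8 kHz.
Within [56.8 kHz, 107.8 kHz]: 57.8 kHz, 80.2 kHz, 103.8 kHz.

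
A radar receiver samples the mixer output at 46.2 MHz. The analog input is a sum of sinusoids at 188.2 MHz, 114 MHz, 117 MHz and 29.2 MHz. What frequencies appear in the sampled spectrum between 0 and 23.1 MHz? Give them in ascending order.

fs/2 = 23.1 MHz.
188.2 MHz mod fs = 3.4 MHz.
3.4 MHz ≤ fs/2 = 23.1 MHz, appears at 3.4 MHz.
114 MHz mod fs = 21.6 MHz.
21.6 MHz ≤ fs/2 = 23.1 MHz, appears at 21.6 MHz.
117 MHz mod fs = 24.6 MHz.
24.6 MHz > fs/2 = 23.1 MHz, folds to fs − 24.6 MHz = 21.6 MHz.
29.2 MHz > fs/2 = 23.1 MHz, folds to fs − 29.2 MHz = 17 MHz.
Distinct values: {3.4 MHz, 17 MHz, 21.6 MHz}.

3.4 MHz, 17 MHz, 21.6 MHz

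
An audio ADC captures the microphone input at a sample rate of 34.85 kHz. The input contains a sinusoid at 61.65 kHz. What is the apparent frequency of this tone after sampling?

61.65 kHz mod fs = 26.8 kHz.
26.8 kHz > fs/2 = 17.425 kHz, folds to fs − 26.8 kHz = 8.05 kHz.

8.05 kHz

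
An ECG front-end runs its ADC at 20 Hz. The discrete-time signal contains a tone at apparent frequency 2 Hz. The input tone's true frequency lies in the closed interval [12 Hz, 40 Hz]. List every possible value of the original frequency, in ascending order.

18 Hz, 22 Hz, 38 Hz

Frequencies that alias to 2 Hz are k·fs ± 2 Hz for integer k ≥ 0.
k=0: 2 Hz.
k=1: 18 Hz, 22 Hz.
k=2: 38 Hz, 42 Hz.
k=3: 58 Hz, 62 Hz.
Within [12 Hz, 40 Hz]: 18 Hz, 22 Hz, 38 Hz.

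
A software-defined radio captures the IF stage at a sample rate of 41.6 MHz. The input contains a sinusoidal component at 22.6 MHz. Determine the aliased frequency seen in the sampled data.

19 MHz

22.6 MHz > fs/2 = 20.8 MHz, folds to fs − 22.6 MHz = 19 MHz.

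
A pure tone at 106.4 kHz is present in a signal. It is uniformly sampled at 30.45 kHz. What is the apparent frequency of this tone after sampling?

106.4 kHz mod fs = 15.05 kHz.
15.05 kHz ≤ fs/2 = 15.225 kHz, appears at 15.05 kHz.

15.05 kHz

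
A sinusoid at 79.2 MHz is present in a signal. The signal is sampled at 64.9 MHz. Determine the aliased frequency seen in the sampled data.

14.3 MHz

79.2 MHz mod fs = 14.3 MHz.
14.3 MHz ≤ fs/2 = 32.45 MHz, appears at 14.3 MHz.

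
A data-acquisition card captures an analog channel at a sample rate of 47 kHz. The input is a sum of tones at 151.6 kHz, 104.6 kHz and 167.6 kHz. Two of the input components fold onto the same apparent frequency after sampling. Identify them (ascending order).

fs/2 = 23.5 kHz.
151.6 kHz mod fs = 10.6 kHz.
10.6 kHz ≤ fs/2 = 23.5 kHz, appears at 10.6 kHz.
104.6 kHz mod fs = 10.6 kHz.
10.6 kHz ≤ fs/2 = 23.5 kHz, appears at 10.6 kHz.
167.6 kHz mod fs = 26.6 kHz.
26.6 kHz > fs/2 = 23.5 kHz, folds to fs − 26.6 kHz = 20.4 kHz.
104.6 kHz and 151.6 kHz both map to 10.6 kHz.

104.6 kHz, 151.6 kHz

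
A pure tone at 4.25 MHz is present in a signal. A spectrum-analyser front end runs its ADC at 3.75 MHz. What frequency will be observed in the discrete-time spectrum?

4.25 MHz mod fs = 0.5 MHz.
0.5 MHz ≤ fs/2 = 1.875 MHz, appears at 0.5 MHz.

0.5 MHz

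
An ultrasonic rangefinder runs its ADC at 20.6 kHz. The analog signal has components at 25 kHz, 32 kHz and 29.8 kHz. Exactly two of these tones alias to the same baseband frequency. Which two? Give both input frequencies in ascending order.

29.8 kHz, 32 kHz

fs/2 = 10.3 kHz.
25 kHz mod fs = 4.4 kHz.
4.4 kHz ≤ fs/2 = 10.3 kHz, appears at 4.4 kHz.
32 kHz mod fs = 11.4 kHz.
11.4 kHz > fs/2 = 10.3 kHz, folds to fs − 11.4 kHz = 9.2 kHz.
29.8 kHz mod fs = 9.2 kHz.
9.2 kHz ≤ fs/2 = 10.3 kHz, appears at 9.2 kHz.
29.8 kHz and 32 kHz both map to 9.2 kHz.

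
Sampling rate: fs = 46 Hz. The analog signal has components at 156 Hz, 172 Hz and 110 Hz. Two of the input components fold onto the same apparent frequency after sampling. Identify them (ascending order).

fs/2 = 23 Hz.
156 Hz mod fs = 18 Hz.
18 Hz ≤ fs/2 = 23 Hz, appears at 18 Hz.
172 Hz mod fs = 34 Hz.
34 Hz > fs/2 = 23 Hz, folds to fs − 34 Hz = 12 Hz.
110 Hz mod fs = 18 Hz.
18 Hz ≤ fs/2 = 23 Hz, appears at 18 Hz.
110 Hz and 156 Hz both map to 18 Hz.

110 Hz, 156 Hz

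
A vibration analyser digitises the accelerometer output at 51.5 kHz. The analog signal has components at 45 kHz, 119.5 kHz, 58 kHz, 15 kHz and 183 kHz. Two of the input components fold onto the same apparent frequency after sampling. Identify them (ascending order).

45 kHz, 58 kHz

fs/2 = 25.75 kHz.
45 kHz > fs/2 = 25.75 kHz, folds to fs − 45 kHz = 6.5 kHz.
119.5 kHz mod fs = 16.5 kHz.
16.5 kHz ≤ fs/2 = 25.75 kHz, appears at 16.5 kHz.
58 kHz mod fs = 6.5 kHz.
6.5 kHz ≤ fs/2 = 25.75 kHz, appears at 6.5 kHz.
15 kHz ≤ fs/2 = 25.75 kHz, passes unchanged.
183 kHz mod fs = 28.5 kHz.
28.5 kHz > fs/2 = 25.75 kHz, folds to fs − 28.5 kHz = 23 kHz.
45 kHz and 58 kHz both map to 6.5 kHz.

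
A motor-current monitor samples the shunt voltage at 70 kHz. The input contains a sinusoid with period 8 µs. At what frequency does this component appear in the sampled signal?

15 kHz

T = 8 µs → f = 1/T = 125 kHz.
125 kHz mod fs = 55 kHz.
55 kHz > fs/2 = 35 kHz, folds to fs − 55 kHz = 15 kHz.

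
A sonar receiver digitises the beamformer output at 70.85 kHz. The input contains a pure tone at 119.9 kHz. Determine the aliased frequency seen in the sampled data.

21.8 kHz

119.9 kHz mod fs = 49.05 kHz.
49.05 kHz > fs/2 = 35.425 kHz, folds to fs − 49.05 kHz = 21.8 kHz.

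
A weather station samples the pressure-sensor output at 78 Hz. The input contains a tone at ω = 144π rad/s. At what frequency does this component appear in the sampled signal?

ω = 144π rad/s → f = ω/(2π) = 72 Hz.
72 Hz > fs/2 = 39 Hz, folds to fs − 72 Hz = 6 Hz.

6 Hz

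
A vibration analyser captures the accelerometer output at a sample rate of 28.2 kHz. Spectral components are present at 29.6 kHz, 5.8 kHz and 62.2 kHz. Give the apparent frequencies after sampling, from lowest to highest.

fs/2 = 14.1 kHz.
29.6 kHz mod fs = 1.4 kHz.
1.4 kHz ≤ fs/2 = 14.1 kHz, appears at 1.4 kHz.
5.8 kHz ≤ fs/2 = 14.1 kHz, passes unchanged.
62.2 kHz mod fs = 5.8 kHz.
5.8 kHz ≤ fs/2 = 14.1 kHz, appears at 5.8 kHz.
Distinct values: {1.4 kHz, 5.8 kHz}.

1.4 kHz, 5.8 kHz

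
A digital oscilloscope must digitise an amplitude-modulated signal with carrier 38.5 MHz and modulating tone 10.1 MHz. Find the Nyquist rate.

AM sidebands sit at fc ± fm = 28.4 MHz and 48.6 MHz.
Highest-frequency component: 48.6 MHz.
Nyquist rate = 2 × 48.6 MHz = 97.2 MHz.

97.2 MHz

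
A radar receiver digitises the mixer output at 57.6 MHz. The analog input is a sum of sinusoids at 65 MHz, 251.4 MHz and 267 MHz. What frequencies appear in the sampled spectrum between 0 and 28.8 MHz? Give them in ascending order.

fs/2 = 28.8 MHz.
65 MHz mod fs = 7.4 MHz.
7.4 MHz ≤ fs/2 = 28.8 MHz, appears at 7.4 MHz.
251.4 MHz mod fs = 21 MHz.
21 MHz ≤ fs/2 = 28.8 MHz, appears at 21 MHz.
267 MHz mod fs = 36.6 MHz.
36.6 MHz > fs/2 = 28.8 MHz, folds to fs − 36.6 MHz = 21 MHz.
Distinct values: {7.4 MHz, 21 MHz}.

7.4 MHz, 21 MHz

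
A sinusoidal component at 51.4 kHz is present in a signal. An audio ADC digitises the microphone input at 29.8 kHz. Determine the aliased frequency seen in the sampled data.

8.2 kHz

51.4 kHz mod fs = 21.6 kHz.
21.6 kHz > fs/2 = 14.9 kHz, folds to fs − 21.6 kHz = 8.2 kHz.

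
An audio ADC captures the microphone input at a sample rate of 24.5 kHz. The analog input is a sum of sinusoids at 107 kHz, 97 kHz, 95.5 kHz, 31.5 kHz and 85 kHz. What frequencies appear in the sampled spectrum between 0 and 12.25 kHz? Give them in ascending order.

fs/2 = 12.25 kHz.
107 kHz mod fs = 9 kHz.
9 kHz ≤ fs/2 = 12.25 kHz, appears at 9 kHz.
97 kHz mod fs = 23.5 kHz.
23.5 kHz > fs/2 = 12.25 kHz, folds to fs − 23.5 kHz = 1 kHz.
95.5 kHz mod fs = 22 kHz.
22 kHz > fs/2 = 12.25 kHz, folds to fs − 22 kHz = 2.5 kHz.
31.5 kHz mod fs = 7 kHz.
7 kHz ≤ fs/2 = 12.25 kHz, appears at 7 kHz.
85 kHz mod fs = 11.5 kHz.
11.5 kHz ≤ fs/2 = 12.25 kHz, appears at 11.5 kHz.
Distinct values: {1 kHz, 2.5 kHz, 7 kHz, 9 kHz, 11.5 kHz}.

1 kHz, 2.5 kHz, 7 kHz, 9 kHz, 11.5 kHz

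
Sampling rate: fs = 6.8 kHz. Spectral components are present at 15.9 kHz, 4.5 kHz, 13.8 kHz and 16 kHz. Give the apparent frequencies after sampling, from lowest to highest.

fs/2 = 3.4 kHz.
15.9 kHz mod fs = 2.3 kHz.
2.3 kHz ≤ fs/2 = 3.4 kHz, appears at 2.3 kHz.
4.5 kHz > fs/2 = 3.4 kHz, folds to fs − 4.5 kHz = 2.3 kHz.
13.8 kHz mod fs = 0.2 kHz.
0.2 kHz ≤ fs/2 = 3.4 kHz, appears at 0.2 kHz.
16 kHz mod fs = 2.4 kHz.
2.4 kHz ≤ fs/2 = 3.4 kHz, appears at 2.4 kHz.
Distinct values: {0.2 kHz, 2.3 kHz, 2.4 kHz}.

0.2 kHz, 2.3 kHz, 2.4 kHz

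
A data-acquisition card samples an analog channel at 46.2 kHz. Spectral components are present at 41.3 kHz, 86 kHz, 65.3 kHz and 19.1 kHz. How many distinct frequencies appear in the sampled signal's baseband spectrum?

3

fs/2 = 23.1 kHz.
41.3 kHz > fs/2 = 23.1 kHz, folds to fs − 41.3 kHz = 4.9 kHz.
86 kHz mod fs = 39.8 kHz.
39.8 kHz > fs/2 = 23.1 kHz, folds to fs − 39.8 kHz = 6.4 kHz.
65.3 kHz mod fs = 19.1 kHz.
19.1 kHz ≤ fs/2 = 23.1 kHz, appears at 19.1 kHz.
19.1 kHz ≤ fs/2 = 23.1 kHz, passes unchanged.
Distinct values: {4.9 kHz, 6.4 kHz, 19.1 kHz} → 3.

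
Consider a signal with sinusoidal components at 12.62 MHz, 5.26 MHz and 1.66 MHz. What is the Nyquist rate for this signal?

Highest-frequency component: 12.62 MHz.
Nyquist rate = 2 × 12.62 MHz = 25.24 MHz.

25.24 MHz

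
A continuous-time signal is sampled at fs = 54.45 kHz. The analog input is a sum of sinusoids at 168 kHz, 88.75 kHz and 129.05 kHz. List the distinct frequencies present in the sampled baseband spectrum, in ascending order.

fs/2 = 27.225 kHz.
168 kHz mod fs = 4.65 kHz.
4.65 kHz ≤ fs/2 = 27.225 kHz, appears at 4.65 kHz.
88.75 kHz mod fs = 34.3 kHz.
34.3 kHz > fs/2 = 27.225 kHz, folds to fs − 34.3 kHz = 20.15 kHz.
129.05 kHz mod fs = 20.15 kHz.
20.15 kHz ≤ fs/2 = 27.225 kHz, appears at 20.15 kHz.
Distinct values: {4.65 kHz, 20.15 kHz}.

4.65 kHz, 20.15 kHz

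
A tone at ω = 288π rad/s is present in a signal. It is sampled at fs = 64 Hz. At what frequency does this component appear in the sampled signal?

ω = 288π rad/s → f = ω/(2π) = 144 Hz.
144 Hz mod fs = 16 Hz.
16 Hz ≤ fs/2 = 32 Hz, appears at 16 Hz.

16 Hz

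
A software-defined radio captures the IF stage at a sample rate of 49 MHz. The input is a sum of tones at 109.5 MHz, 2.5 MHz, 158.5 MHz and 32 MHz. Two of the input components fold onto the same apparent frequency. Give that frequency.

fs/2 = 24.5 MHz.
109.5 MHz mod fs = 11.5 MHz.
11.5 MHz ≤ fs/2 = 24.5 MHz, appears at 11.5 MHz.
2.5 MHz ≤ fs/2 = 24.5 MHz, passes unchanged.
158.5 MHz mod fs = 11.5 MHz.
11.5 MHz ≤ fs/2 = 24.5 MHz, appears at 11.5 MHz.
32 MHz > fs/2 = 24.5 MHz, folds to fs − 32 MHz = 17 MHz.
109.5 MHz and 158.5 MHz both map to 11.5 MHz.

11.5 MHz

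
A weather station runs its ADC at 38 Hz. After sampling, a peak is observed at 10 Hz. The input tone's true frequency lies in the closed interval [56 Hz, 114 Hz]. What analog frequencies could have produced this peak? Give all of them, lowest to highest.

66 Hz, 86 Hz, 104 Hz

Frequencies that alias to 10 Hz are k·fs ± 10 Hz for integer k ≥ 0.
k=0: 10 Hz.
k=1: 28 Hz, 48 Hz.
k=2: 66 Hz, 86 Hz.
k=3: 104 Hz, 124 Hz.
k=4: 142 Hz, 162 Hz.
Within [56 Hz, 114 Hz]: 66 Hz, 86 Hz, 104 Hz.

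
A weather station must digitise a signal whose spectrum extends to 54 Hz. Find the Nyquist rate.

108 Hz

Nyquist rate = 2 × 54 Hz = 108 Hz.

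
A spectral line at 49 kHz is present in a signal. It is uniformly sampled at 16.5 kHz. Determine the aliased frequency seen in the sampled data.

49 kHz mod fs = 16 kHz.
16 kHz > fs/2 = 8.25 kHz, folds to fs − 16 kHz = 0.5 kHz.

0.5 kHz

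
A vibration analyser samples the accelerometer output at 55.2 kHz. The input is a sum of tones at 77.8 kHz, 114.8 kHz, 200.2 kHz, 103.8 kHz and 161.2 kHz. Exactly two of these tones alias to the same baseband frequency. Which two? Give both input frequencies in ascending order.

fs/2 = 27.6 kHz.
77.8 kHz mod fs = 22.6 kHz.
22.6 kHz ≤ fs/2 = 27.6 kHz, appears at 22.6 kHz.
114.8 kHz mod fs = 4.4 kHz.
4.4 kHz ≤ fs/2 = 27.6 kHz, appears at 4.4 kHz.
200.2 kHz mod fs = 34.6 kHz.
34.6 kHz > fs/2 = 27.6 kHz, folds to fs − 34.6 kHz = 20.6 kHz.
103.8 kHz mod fs = 48.6 kHz.
48.6 kHz > fs/2 = 27.6 kHz, folds to fs − 48.6 kHz = 6.6 kHz.
161.2 kHz mod fs = 50.8 kHz.
50.8 kHz > fs/2 = 27.6 kHz, folds to fs − 50.8 kHz = 4.4 kHz.
114.8 kHz and 161.2 kHz both map to 4.4 kHz.

114.8 kHz, 161.2 kHz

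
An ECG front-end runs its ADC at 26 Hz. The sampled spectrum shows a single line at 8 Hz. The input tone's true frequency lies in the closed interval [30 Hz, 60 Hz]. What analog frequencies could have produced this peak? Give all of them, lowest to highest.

Frequencies that alias to 8 Hz are k·fs ± 8 Hz for integer k ≥ 0.
k=0: 8 Hz.
k=1: 18 Hz, 34 Hz.
k=2: 44 Hz, 60 Hz.
k=3: 70 Hz, 86 Hz.
Within [30 Hz, 60 Hz]: 34 Hz, 44 Hz, 60 Hz.

34 Hz, 44 Hz, 60 Hz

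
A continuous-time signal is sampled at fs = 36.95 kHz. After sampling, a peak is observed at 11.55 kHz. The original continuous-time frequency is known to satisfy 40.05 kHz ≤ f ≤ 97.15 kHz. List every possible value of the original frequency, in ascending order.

48.5 kHz, 62.35 kHz, 85.45 kHz

Frequencies that alias to 11.55 kHz are k·fs ± 11.55 kHz for integer k ≥ 0.
k=0: 11.55 kHz.
k=1: 25.4 kHz, 48.5 kHz.
k=2: 62.35 kHz, 85.45 kHz.
k=3: 99.3 kHz, 122.4 kHz.
Within [40.05 kHz, 97.15 kHz]: 48.5 kHz, 62.35 kHz, 85.45 kHz.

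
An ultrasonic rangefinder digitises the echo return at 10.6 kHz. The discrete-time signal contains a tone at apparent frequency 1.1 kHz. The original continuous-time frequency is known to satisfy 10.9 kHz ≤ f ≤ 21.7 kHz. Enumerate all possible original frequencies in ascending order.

11.7 kHz, 20.1 kHz

Frequencies that alias to 1.1 kHz are k·fs ± 1.1 kHz for integer k ≥ 0.
k=0: 1.1 kHz.
k=1: 9.5 kHz, 11.7 kHz.
k=2: 20.1 kHz, 22.3 kHz.
k=3: 30.7 kHz, 32.9 kHz.
Within [10.9 kHz, 21.7 kHz]: 11.7 kHz, 20.1 kHz.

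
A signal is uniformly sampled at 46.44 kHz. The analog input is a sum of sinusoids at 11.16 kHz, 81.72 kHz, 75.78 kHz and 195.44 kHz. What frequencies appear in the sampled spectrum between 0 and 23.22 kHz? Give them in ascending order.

fs/2 = 23.22 kHz.
11.16 kHz ≤ fs/2 = 23.22 kHz, passes unchanged.
81.72 kHz mod fs = 35.28 kHz.
35.28 kHz > fs/2 = 23.22 kHz, folds to fs − 35.28 kHz = 11.16 kHz.
75.78 kHz mod fs = 29.34 kHz.
29.34 kHz > fs/2 = 23.22 kHz, folds to fs − 29.34 kHz = 17.1 kHz.
195.44 kHz mod fs = 9.68 kHz.
9.68 kHz ≤ fs/2 = 23.22 kHz, appears at 9.68 kHz.
Distinct values: {9.68 kHz, 11.16 kHz, 17.1 kHz}.

9.68 kHz, 11.16 kHz, 17.1 kHz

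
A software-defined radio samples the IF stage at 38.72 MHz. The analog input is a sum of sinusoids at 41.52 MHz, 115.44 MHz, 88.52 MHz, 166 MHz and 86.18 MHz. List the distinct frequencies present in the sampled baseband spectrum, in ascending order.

0.72 MHz, 2.8 MHz, 8.74 MHz, 11.08 MHz, 11.12 MHz

fs/2 = 19.36 MHz.
41.52 MHz mod fs = 2.8 MHz.
2.8 MHz ≤ fs/2 = 19.36 MHz, appears at 2.8 MHz.
115.44 MHz mod fs = 38 MHz.
38 MHz > fs/2 = 19.36 MHz, folds to fs − 38 MHz = 0.72 MHz.
88.52 MHz mod fs = 11.08 MHz.
11.08 MHz ≤ fs/2 = 19.36 MHz, appears at 11.08 MHz.
166 MHz mod fs = 11.12 MHz.
11.12 MHz ≤ fs/2 = 19.36 MHz, appears at 11.12 MHz.
86.18 MHz mod fs = 8.74 MHz.
8.74 MHz ≤ fs/2 = 19.36 MHz, appears at 8.74 MHz.
Distinct values: {0.72 MHz, 2.8 MHz, 8.74 MHz, 11.08 MHz, 11.12 MHz}.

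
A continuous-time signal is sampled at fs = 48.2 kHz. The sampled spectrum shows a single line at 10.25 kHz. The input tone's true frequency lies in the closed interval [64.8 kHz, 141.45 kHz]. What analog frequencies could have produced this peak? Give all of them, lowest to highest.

86.15 kHz, 106.65 kHz, 134.35 kHz

Frequencies that alias to 10.25 kHz are k·fs ± 10.25 kHz for integer k ≥ 0.
k=0: 10.25 kHz.
k=1: 37.95 kHz, 58.45 kHz.
k=2: 86.15 kHz, 106.65 kHz.
k=3: 134.35 kHz, 154.85 kHz.
k=4: 182.55 kHz, 203.05 kHz.
Within [64.8 kHz, 141.45 kHz]: 86.15 kHz, 106.65 kHz, 134.35 kHz.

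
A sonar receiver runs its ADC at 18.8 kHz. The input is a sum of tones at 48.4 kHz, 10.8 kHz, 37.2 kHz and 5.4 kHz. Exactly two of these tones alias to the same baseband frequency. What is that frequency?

fs/2 = 9.4 kHz.
48.4 kHz mod fs = 10.8 kHz.
10.8 kHz > fs/2 = 9.4 kHz, folds to fs − 10.8 kHz = 8 kHz.
10.8 kHz > fs/2 = 9.4 kHz, folds to fs − 10.8 kHz = 8 kHz.
37.2 kHz mod fs = 18.4 kHz.
18.4 kHz > fs/2 = 9.4 kHz, folds to fs − 18.4 kHz = 0.4 kHz.
5.4 kHz ≤ fs/2 = 9.4 kHz, passes unchanged.
10.8 kHz and 48.4 kHz both map to 8 kHz.

8 kHz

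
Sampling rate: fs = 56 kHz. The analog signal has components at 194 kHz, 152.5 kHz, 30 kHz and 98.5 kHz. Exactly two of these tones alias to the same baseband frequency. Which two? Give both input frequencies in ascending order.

30 kHz, 194 kHz

fs/2 = 28 kHz.
194 kHz mod fs = 26 kHz.
26 kHz ≤ fs/2 = 28 kHz, appears at 26 kHz.
152.5 kHz mod fs = 40.5 kHz.
40.5 kHz > fs/2 = 28 kHz, folds to fs − 40.5 kHz = 15.5 kHz.
30 kHz > fs/2 = 28 kHz, folds to fs − 30 kHz = 26 kHz.
98.5 kHz mod fs = 42.5 kHz.
42.5 kHz > fs/2 = 28 kHz, folds to fs − 42.5 kHz = 13.5 kHz.
30 kHz and 194 kHz both map to 26 kHz.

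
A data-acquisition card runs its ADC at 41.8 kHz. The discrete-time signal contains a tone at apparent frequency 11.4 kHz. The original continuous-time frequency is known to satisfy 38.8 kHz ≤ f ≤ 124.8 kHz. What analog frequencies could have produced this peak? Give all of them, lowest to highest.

Frequencies that alias to 11.4 kHz are k·fs ± 11.4 kHz for integer k ≥ 0.
k=0: 11.4 kHz.
k=1: 30.4 kHz, 53.2 kHz.
k=2: 72.2 kHz, 95 kHz.
k=3: 114 kHz, 136.8 kHz.
k=4: 155.8 kHz, 178.6 kHz.
Within [38.8 kHz, 124.8 kHz]: 53.2 kHz, 72.2 kHz, 95 kHz, 114 kHz.

53.2 kHz, 72.2 kHz, 95 kHz, 114 kHz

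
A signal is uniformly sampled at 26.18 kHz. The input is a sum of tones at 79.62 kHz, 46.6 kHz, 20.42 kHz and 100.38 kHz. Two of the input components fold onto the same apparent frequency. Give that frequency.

5.76 kHz

fs/2 = 13.09 kHz.
79.62 kHz mod fs = 1.08 kHz.
1.08 kHz ≤ fs/2 = 13.09 kHz, appears at 1.08 kHz.
46.6 kHz mod fs = 20.42 kHz.
20.42 kHz > fs/2 = 13.09 kHz, folds to fs − 20.42 kHz = 5.76 kHz.
20.42 kHz > fs/2 = 13.09 kHz, folds to fs − 20.42 kHz = 5.76 kHz.
100.38 kHz mod fs = 21.84 kHz.
21.84 kHz > fs/2 = 13.09 kHz, folds to fs − 21.84 kHz = 4.34 kHz.
20.42 kHz and 46.6 kHz both map to 5.76 kHz.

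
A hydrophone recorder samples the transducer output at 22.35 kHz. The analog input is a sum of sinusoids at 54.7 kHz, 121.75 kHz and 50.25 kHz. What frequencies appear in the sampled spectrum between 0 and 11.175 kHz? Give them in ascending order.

5.55 kHz, 10 kHz

fs/2 = 11.175 kHz.
54.7 kHz mod fs = 10 kHz.
10 kHz ≤ fs/2 = 11.175 kHz, appears at 10 kHz.
121.75 kHz mod fs = 10 kHz.
10 kHz ≤ fs/2 = 11.175 kHz, appears at 10 kHz.
50.25 kHz mod fs = 5.55 kHz.
5.55 kHz ≤ fs/2 = 11.175 kHz, appears at 5.55 kHz.
Distinct values: {5.55 kHz, 10 kHz}.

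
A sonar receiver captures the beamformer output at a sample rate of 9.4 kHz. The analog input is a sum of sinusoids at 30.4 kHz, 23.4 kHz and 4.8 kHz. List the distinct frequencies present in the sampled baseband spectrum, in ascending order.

2.2 kHz, 4.6 kHz

fs/2 = 4.7 kHz.
30.4 kHz mod fs = 2.2 kHz.
2.2 kHz ≤ fs/2 = 4.7 kHz, appears at 2.2 kHz.
23.4 kHz mod fs = 4.6 kHz.
4.6 kHz ≤ fs/2 = 4.7 kHz, appears at 4.6 kHz.
4.8 kHz > fs/2 = 4.7 kHz, folds to fs − 4.8 kHz = 4.6 kHz.
Distinct values: {2.2 kHz, 4.6 kHz}.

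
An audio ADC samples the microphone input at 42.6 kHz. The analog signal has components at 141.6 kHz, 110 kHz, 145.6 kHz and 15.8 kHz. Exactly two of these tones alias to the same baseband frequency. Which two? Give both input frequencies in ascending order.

110 kHz, 145.6 kHz

fs/2 = 21.3 kHz.
141.6 kHz mod fs = 13.8 kHz.
13.8 kHz ≤ fs/2 = 21.3 kHz, appears at 13.8 kHz.
110 kHz mod fs = 24.8 kHz.
24.8 kHz > fs/2 = 21.3 kHz, folds to fs − 24.8 kHz = 17.8 kHz.
145.6 kHz mod fs = 17.8 kHz.
17.8 kHz ≤ fs/2 = 21.3 kHz, appears at 17.8 kHz.
15.8 kHz ≤ fs/2 = 21.3 kHz, passes unchanged.
110 kHz and 145.6 kHz both map to 17.8 kHz.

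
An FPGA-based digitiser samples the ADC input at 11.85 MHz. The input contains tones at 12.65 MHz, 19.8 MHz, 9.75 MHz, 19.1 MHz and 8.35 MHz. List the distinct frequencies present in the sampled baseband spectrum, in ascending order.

fs/2 = 5.925 MHz.
12.65 MHz mod fs = 0.8 MHz.
0.8 MHz ≤ fs/2 = 5.925 MHz, appears at 0.8 MHz.
19.8 MHz mod fs = 7.95 MHz.
7.95 MHz > fs/2 = 5.925 MHz, folds to fs − 7.95 MHz = 3.9 MHz.
9.75 MHz > fs/2 = 5.925 MHz, folds to fs − 9.75 MHz = 2.1 MHz.
19.1 MHz mod fs = 7.25 MHz.
7.25 MHz > fs/2 = 5.925 MHz, folds to fs − 7.25 MHz = 4.6 MHz.
8.35 MHz > fs/2 = 5.925 MHz, folds to fs − 8.35 MHz = 3.5 MHz.
Distinct values: {0.8 MHz, 2.1 MHz, 3.5 MHz, 3.9 MHz, 4.6 MHz}.

0.8 MHz, 2.1 MHz, 3.5 MHz, 3.9 MHz, 4.6 MHz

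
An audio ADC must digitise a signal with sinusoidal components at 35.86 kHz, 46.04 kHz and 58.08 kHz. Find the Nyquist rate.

Highest-frequency component: 58.08 kHz.
Nyquist rate = 2 × 58.08 kHz = 116.16 kHz.

116.16 kHz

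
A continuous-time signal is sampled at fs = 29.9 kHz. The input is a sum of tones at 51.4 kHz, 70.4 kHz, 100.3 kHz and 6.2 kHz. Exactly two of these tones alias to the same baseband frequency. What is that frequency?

10.6 kHz

fs/2 = 14.95 kHz.
51.4 kHz mod fs = 21.5 kHz.
21.5 kHz > fs/2 = 14.95 kHz, folds to fs − 21.5 kHz = 8.4 kHz.
70.4 kHz mod fs = 10.6 kHz.
10.6 kHz ≤ fs/2 = 14.95 kHz, appears at 10.6 kHz.
100.3 kHz mod fs = 10.6 kHz.
10.6 kHz ≤ fs/2 = 14.95 kHz, appears at 10.6 kHz.
6.2 kHz ≤ fs/2 = 14.95 kHz, passes unchanged.
70.4 kHz and 100.3 kHz both map to 10.6 kHz.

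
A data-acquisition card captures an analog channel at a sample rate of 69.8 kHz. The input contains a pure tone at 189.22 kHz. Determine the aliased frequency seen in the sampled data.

189.22 kHz mod fs = 49.62 kHz.
49.62 kHz > fs/2 = 34.9 kHz, folds to fs − 49.62 kHz = 20.18 kHz.

20.18 kHz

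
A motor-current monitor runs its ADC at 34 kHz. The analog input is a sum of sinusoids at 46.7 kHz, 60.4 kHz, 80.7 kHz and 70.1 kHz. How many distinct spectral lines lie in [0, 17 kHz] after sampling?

fs/2 = 17 kHz.
46.7 kHz mod fs = 12.7 kHz.
12.7 kHz ≤ fs/2 = 17 kHz, appears at 12.7 kHz.
60.4 kHz mod fs = 26.4 kHz.
26.4 kHz > fs/2 = 17 kHz, folds to fs − 26.4 kHz = 7.6 kHz.
80.7 kHz mod fs = 12.7 kHz.
12.7 kHz ≤ fs/2 = 17 kHz, appears at 12.7 kHz.
70.1 kHz mod fs = 2.1 kHz.
2.1 kHz ≤ fs/2 = 17 kHz, appears at 2.1 kHz.
Distinct values: {2.1 kHz, 7.6 kHz, 12.7 kHz} → 3.

3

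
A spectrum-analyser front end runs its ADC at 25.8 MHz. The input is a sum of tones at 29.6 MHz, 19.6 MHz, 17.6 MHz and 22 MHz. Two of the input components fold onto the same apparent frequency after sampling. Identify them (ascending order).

22 MHz, 29.6 MHz

fs/2 = 12.9 MHz.
29.6 MHz mod fs = 3.8 MHz.
3.8 MHz ≤ fs/2 = 12.9 MHz, appears at 3.8 MHz.
19.6 MHz > fs/2 = 12.9 MHz, folds to fs − 19.6 MHz = 6.2 MHz.
17.6 MHz > fs/2 = 12.9 MHz, folds to fs − 17.6 MHz = 8.2 MHz.
22 MHz > fs/2 = 12.9 MHz, folds to fs − 22 MHz = 3.8 MHz.
22 MHz and 29.6 MHz both map to 3.8 MHz.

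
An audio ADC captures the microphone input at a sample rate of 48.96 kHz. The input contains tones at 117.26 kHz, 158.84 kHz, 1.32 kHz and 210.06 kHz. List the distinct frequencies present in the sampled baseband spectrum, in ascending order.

fs/2 = 24.48 kHz.
117.26 kHz mod fs = 19.34 kHz.
19.34 kHz ≤ fs/2 = 24.48 kHz, appears at 19.34 kHz.
158.84 kHz mod fs = 11.96 kHz.
11.96 kHz ≤ fs/2 = 24.48 kHz, appears at 11.96 kHz.
1.32 kHz ≤ fs/2 = 24.48 kHz, passes unchanged.
210.06 kHz mod fs = 14.22 kHz.
14.22 kHz ≤ fs/2 = 24.48 kHz, appears at 14.22 kHz.
Distinct values: {1.32 kHz, 11.96 kHz, 14.22 kHz, 19.34 kHz}.

1.32 kHz, 11.96 kHz, 14.22 kHz, 19.34 kHz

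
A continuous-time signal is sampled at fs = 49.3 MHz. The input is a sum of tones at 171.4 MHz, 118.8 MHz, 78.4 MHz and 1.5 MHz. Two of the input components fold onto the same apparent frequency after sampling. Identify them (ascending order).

78.4 MHz, 118.8 MHz

fs/2 = 24.65 MHz.
171.4 MHz mod fs = 23.5 MHz.
23.5 MHz ≤ fs/2 = 24.65 MHz, appears at 23.5 MHz.
118.8 MHz mod fs = 20.2 MHz.
20.2 MHz ≤ fs/2 = 24.65 MHz, appears at 20.2 MHz.
78.4 MHz mod fs = 29.1 MHz.
29.1 MHz > fs/2 = 24.65 MHz, folds to fs − 29.1 MHz = 20.2 MHz.
1.5 MHz ≤ fs/2 = 24.65 MHz, passes unchanged.
78.4 MHz and 118.8 MHz both map to 20.2 MHz.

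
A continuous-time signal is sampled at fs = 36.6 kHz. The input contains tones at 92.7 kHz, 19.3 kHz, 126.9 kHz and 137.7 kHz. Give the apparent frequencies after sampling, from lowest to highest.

8.7 kHz, 17.1 kHz, 17.3 kHz

fs/2 = 18.3 kHz.
92.7 kHz mod fs = 19.5 kHz.
19.5 kHz > fs/2 = 18.3 kHz, folds to fs − 19.5 kHz = 17.1 kHz.
19.3 kHz > fs/2 = 18.3 kHz, folds to fs − 19.3 kHz = 17.3 kHz.
126.9 kHz mod fs = 17.1 kHz.
17.1 kHz ≤ fs/2 = 18.3 kHz, appears at 17.1 kHz.
137.7 kHz mod fs = 27.9 kHz.
27.9 kHz > fs/2 = 18.3 kHz, folds to fs − 27.9 kHz = 8.7 kHz.
Distinct values: {8.7 kHz, 17.1 kHz, 17.3 kHz}.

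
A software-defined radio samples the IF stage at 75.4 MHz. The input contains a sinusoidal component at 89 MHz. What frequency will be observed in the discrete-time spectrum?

89 MHz mod fs = 13.6 MHz.
13.6 MHz ≤ fs/2 = 37.7 MHz, appears at 13.6 MHz.

13.6 MHz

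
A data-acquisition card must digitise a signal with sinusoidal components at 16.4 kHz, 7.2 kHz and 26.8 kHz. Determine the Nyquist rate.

Highest-frequency component: 26.8 kHz.
Nyquist rate = 2 × 26.8 kHz = 53.6 kHz.

53.6 kHz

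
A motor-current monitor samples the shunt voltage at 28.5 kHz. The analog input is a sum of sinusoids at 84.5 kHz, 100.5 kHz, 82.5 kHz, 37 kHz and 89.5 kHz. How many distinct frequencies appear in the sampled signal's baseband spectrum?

5

fs/2 = 14.25 kHz.
84.5 kHz mod fs = 27.5 kHz.
27.5 kHz > fs/2 = 14.25 kHz, folds to fs − 27.5 kHz = 1 kHz.
100.5 kHz mod fs = 15 kHz.
15 kHz > fs/2 = 14.25 kHz, folds to fs − 15 kHz = 13.5 kHz.
82.5 kHz mod fs = 25.5 kHz.
25.5 kHz > fs/2 = 14.25 kHz, folds to fs − 25.5 kHz = 3 kHz.
37 kHz mod fs = 8.5 kHz.
8.5 kHz ≤ fs/2 = 14.25 kHz, appears at 8.5 kHz.
89.5 kHz mod fs = 4 kHz.
4 kHz ≤ fs/2 = 14.25 kHz, appears at 4 kHz.
Distinct values: {1 kHz, 3 kHz, 4 kHz, 8.5 kHz, 13.5 kHz} → 5.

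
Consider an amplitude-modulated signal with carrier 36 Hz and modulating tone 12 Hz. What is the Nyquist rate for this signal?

96 Hz

AM sidebands sit at fc ± fm = 24 Hz and 48 Hz.
Highest-frequency component: 48 Hz.
Nyquist rate = 2 × 48 Hz = 96 Hz.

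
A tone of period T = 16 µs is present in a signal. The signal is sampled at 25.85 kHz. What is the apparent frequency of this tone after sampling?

T = 16 µs → f = 1/T = 62.5 kHz.
62.5 kHz mod fs = 10.8 kHz.
10.8 kHz ≤ fs/2 = 12.925 kHz, appears at 10.8 kHz.

10.8 kHz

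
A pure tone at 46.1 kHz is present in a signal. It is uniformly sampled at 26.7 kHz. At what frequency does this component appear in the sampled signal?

46.1 kHz mod fs = 19.4 kHz.
19.4 kHz > fs/2 = 13.35 kHz, folds to fs − 19.4 kHz = 7.3 kHz.

7.3 kHz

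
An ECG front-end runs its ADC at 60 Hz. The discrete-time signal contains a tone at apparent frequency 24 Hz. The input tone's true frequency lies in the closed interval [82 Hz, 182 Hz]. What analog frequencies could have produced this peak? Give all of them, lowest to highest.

Frequencies that alias to 24 Hz are k·fs ± 24 Hz for integer k ≥ 0.
k=0: 24 Hz.
k=1: 36 Hz, 84 Hz.
k=2: 96 Hz, 144 Hz.
k=3: 156 Hz, 204 Hz.
k=4: 216 Hz, 264 Hz.
Within [82 Hz, 182 Hz]: 84 Hz, 96 Hz, 144 Hz, 156 Hz.

84 Hz, 96 Hz, 144 Hz, 156 Hz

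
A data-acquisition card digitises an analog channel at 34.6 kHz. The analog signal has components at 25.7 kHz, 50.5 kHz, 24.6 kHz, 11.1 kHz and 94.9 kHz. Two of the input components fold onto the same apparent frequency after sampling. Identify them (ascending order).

fs/2 = 17.3 kHz.
25.7 kHz > fs/2 = 17.3 kHz, folds to fs − 25.7 kHz = 8.9 kHz.
50.5 kHz mod fs = 15.9 kHz.
15.9 kHz ≤ fs/2 = 17.3 kHz, appears at 15.9 kHz.
24.6 kHz > fs/2 = 17.3 kHz, folds to fs − 24.6 kHz = 10 kHz.
11.1 kHz ≤ fs/2 = 17.3 kHz, passes unchanged.
94.9 kHz mod fs = 25.7 kHz.
25.7 kHz > fs/2 = 17.3 kHz, folds to fs − 25.7 kHz = 8.9 kHz.
25.7 kHz and 94.9 kHz both map to 8.9 kHz.

25.7 kHz, 94.9 kHz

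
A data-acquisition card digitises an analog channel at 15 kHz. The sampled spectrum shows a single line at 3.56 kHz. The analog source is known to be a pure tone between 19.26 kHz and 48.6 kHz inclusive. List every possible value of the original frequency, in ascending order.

Frequencies that alias to 3.56 kHz are k·fs ± 3.56 kHz for integer k ≥ 0.
k=0: 3.56 kHz.
k=1: 11.44 kHz, 18.56 kHz.
k=2: 26.44 kHz, 33.56 kHz.
k=3: 41.44 kHz, 48.56 kHz.
k=4: 56.44 kHz, 63.56 kHz.
Within [19.26 kHz, 48.6 kHz]: 26.44 kHz, 33.56 kHz, 41.44 kHz, 48.56 kHz.

26.44 kHz, 33.56 kHz, 41.44 kHz, 48.56 kHz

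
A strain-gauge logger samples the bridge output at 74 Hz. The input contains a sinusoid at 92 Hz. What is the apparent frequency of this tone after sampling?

18 Hz

92 Hz mod fs = 18 Hz.
18 Hz ≤ fs/2 = 37 Hz, appears at 18 Hz.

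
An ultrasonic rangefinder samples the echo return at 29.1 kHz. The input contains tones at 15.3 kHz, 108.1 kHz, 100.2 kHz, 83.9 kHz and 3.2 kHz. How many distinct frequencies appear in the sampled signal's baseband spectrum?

fs/2 = 14.55 kHz.
15.3 kHz > fs/2 = 14.55 kHz, folds to fs − 15.3 kHz = 13.8 kHz.
108.1 kHz mod fs = 20.8 kHz.
20.8 kHz > fs/2 = 14.55 kHz, folds to fs − 20.8 kHz = 8.3 kHz.
100.2 kHz mod fs = 12.9 kHz.
12.9 kHz ≤ fs/2 = 14.55 kHz, appears at 12.9 kHz.
83.9 kHz mod fs = 25.7 kHz.
25.7 kHz > fs/2 = 14.55 kHz, folds to fs − 25.7 kHz = 3.4 kHz.
3.2 kHz ≤ fs/2 = 14.55 kHz, passes unchanged.
Distinct values: {3.2 kHz, 3.4 kHz, 8.3 kHz, 12.9 kHz, 13.8 kHz} → 5.

5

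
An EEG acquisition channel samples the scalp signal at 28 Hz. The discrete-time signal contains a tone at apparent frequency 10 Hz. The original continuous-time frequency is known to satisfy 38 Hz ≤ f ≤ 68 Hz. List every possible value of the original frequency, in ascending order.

38 Hz, 46 Hz, 66 Hz

Frequencies that alias to 10 Hz are k·fs ± 10 Hz for integer k ≥ 0.
k=0: 10 Hz.
k=1: 18 Hz, 38 Hz.
k=2: 46 Hz, 66 Hz.
k=3: 74 Hz, 94 Hz.
Within [38 Hz, 68 Hz]: 38 Hz, 46 Hz, 66 Hz.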